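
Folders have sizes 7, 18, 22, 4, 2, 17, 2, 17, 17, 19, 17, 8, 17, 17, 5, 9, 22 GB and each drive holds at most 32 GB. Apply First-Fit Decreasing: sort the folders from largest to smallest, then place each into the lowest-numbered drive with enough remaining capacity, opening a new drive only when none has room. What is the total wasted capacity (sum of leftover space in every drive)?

Sorted descending: 22, 22, 19, 18, 17, 17, 17, 17, 17, 17, 9, 8, 7, 5, 4, 2, 2.
22 GB → drive 1 (remaining 10 GB)
22 GB → drive 2 (remaining 10 GB)
19 GB → drive 3 (remaining 13 GB)
18 GB → drive 4 (remaining 14 GB)
17 GB → drive 5 (remaining 15 GB)
17 GB → drive 6 (remaining 15 GB)
17 GB → drive 7 (remaining 15 GB)
17 GB → drive 8 (remaining 15 GB)
17 GB → drive 9 (remaining 15 GB)
17 GB → drive 10 (remaining 15 GB)
9 GB → drive 1 (remaining 1 GB)
8 GB → drive 2 (remaining 2 GB)
7 GB → drive 3 (remaining 6 GB)
5 GB → drive 3 (remaining 1 GB)
4 GB → drive 4 (remaining 10 GB)
2 GB → drive 2 (remaining 0 GB)
2 GB → drive 4 (remaining 8 GB)
10 drives × 32 GB = 320 GB; used 220 GB; unused 100 GB.

100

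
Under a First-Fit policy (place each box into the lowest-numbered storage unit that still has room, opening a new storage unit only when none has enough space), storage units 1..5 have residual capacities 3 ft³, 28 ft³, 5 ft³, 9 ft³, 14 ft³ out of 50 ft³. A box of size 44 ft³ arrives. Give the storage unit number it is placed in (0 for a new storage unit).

No storage unit has ≥ 44 ft³ free, so a new storage unit is opened.

0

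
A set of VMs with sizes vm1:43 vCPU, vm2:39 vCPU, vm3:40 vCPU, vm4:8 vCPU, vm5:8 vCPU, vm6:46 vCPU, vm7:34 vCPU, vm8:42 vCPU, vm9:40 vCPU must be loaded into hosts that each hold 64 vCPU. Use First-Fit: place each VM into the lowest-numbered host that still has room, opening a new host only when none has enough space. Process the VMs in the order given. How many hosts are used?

7 hosts

vm1 (43 vCPU) → host 1 (remaining 21 vCPU)
vm2 (39 vCPU) → host 2 (remaining 25 vCPU)
vm3 (40 vCPU) → host 3 (remaining 24 vCPU)
vm4 (8 vCPU) → host 1 (remaining 13 vCPU)
vm5 (8 vCPU) → host 1 (remaining 5 vCPU)
vm6 (46 vCPU) → host 4 (remaining 18 vCPU)
vm7 (34 vCPU) → host 5 (remaining 30 vCPU)
vm8 (42 vCPU) → host 6 (remaining 22 vCPU)
vm9 (40 vCPU) → host 7 (remaining 24 vCPU)
Final hosts: [43,8,8] [39] [40] [46] [34] [42] [40].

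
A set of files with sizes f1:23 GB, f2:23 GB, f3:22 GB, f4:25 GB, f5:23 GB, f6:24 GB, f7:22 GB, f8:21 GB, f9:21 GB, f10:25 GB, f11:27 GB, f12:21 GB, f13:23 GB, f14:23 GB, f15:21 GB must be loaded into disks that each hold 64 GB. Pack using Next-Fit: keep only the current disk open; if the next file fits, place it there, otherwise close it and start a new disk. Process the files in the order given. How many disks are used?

7

Put f1 (23 GB) in disk 1; 41 GB remain.
Put f2 (23 GB) in disk 1; 18 GB remain.
Put f3 (22 GB) in disk 2; 42 GB remain.
Put f4 (25 GB) in disk 2; 17 GB remain.
Put f5 (23 GB) in disk 3; 41 GB remain.
Put f6 (24 GB) in disk 3; 17 GB remain.
Put f7 (22 GB) in disk 4; 42 GB remain.
Put f8 (21 GB) in disk 4; 21 GB remain.
Put f9 (21 GB) in disk 4; 0 GB remain.
Put f10 (25 GB) in disk 5; 39 GB remain.
Put f11 (27 GB) in disk 5; 12 GB remain.
Put f12 (21 GB) in disk 6; 43 GB remain.
Put f13 (23 GB) in disk 6; 20 GB remain.
Put f14 (23 GB) in disk 7; 41 GB remain.
Put f15 (21 GB) in disk 7; 20 GB remain.
Final disks: [23,23] [22,25] [23,24] [22,21,21] [25,27] [21,23] [23,21].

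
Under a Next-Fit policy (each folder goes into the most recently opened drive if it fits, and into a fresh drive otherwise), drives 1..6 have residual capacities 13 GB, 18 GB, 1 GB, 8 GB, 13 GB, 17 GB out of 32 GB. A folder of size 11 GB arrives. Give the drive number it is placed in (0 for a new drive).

6

Next-Fit only looks at drive 6, which has 17 GB free.
11 GB fits there.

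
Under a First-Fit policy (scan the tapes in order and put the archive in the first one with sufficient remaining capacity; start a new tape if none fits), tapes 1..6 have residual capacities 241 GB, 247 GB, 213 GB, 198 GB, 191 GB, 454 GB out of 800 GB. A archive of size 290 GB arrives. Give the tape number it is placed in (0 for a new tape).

Tapes with room: tape 6 (454 GB).
The first with room is tape 6.

6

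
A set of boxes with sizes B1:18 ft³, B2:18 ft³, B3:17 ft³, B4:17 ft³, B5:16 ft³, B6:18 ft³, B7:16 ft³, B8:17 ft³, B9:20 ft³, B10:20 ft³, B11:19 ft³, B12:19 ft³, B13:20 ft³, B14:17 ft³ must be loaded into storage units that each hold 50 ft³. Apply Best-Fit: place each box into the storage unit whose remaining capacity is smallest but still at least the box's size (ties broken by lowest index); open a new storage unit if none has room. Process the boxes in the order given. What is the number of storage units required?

7 storage units

Put B1 (18 ft³) in storage unit 1; 32 ft³ remain.
Put B2 (18 ft³) in storage unit 1; 14 ft³ remain.
Put B3 (17 ft³) in storage unit 2; 33 ft³ remain.
Put B4 (17 ft³) in storage unit 2; 16 ft³ remain.
Put B5 (16 ft³) in storage unit 2; 0 ft³ remain.
Put B6 (18 ft³) in storage unit 3; 32 ft³ remain.
Put B7 (16 ft³) in storage unit 3; 16 ft³ remain.
Put B8 (17 ft³) in storage unit 4; 33 ft³ remain.
Put B9 (20 ft³) in storage unit 4; 13 ft³ remain.
Put B10 (20 ft³) in storage unit 5; 30 ft³ remain.
Put B11 (19 ft³) in storage unit 5; 11 ft³ remain.
Put B12 (19 ft³) in storage unit 6; 31 ft³ remain.
Put B13 (20 ft³) in storage unit 6; 11 ft³ remain.
Put B14 (17 ft³) in storage unit 7; 33 ft³ remain.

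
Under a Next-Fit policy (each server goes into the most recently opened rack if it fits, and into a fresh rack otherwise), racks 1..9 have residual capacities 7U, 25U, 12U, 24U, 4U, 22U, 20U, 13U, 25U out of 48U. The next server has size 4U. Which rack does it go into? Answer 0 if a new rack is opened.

9

Next-Fit only looks at rack 9, which has 25U free.
4U fits there.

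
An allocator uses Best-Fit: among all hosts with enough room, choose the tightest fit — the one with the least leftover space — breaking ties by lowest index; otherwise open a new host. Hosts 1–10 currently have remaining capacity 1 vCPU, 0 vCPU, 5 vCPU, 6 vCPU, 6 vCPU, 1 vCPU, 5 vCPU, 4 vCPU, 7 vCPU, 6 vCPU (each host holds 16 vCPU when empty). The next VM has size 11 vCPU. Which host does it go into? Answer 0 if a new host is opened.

No host has ≥ 11 vCPU free, so a new host is opened.

0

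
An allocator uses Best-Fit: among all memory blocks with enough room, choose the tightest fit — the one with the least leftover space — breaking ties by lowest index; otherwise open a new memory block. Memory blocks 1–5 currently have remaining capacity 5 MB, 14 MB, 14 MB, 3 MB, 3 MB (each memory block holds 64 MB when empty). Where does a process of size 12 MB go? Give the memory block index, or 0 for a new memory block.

Memory blocks with room: memory block 2 (14 MB), memory block 3 (14 MB).
Tightest fit is memory block 2 with 14 MB free.

2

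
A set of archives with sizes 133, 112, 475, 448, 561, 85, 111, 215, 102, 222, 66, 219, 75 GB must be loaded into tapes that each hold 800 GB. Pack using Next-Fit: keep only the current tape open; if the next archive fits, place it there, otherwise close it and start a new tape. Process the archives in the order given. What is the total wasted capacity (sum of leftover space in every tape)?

1176

Put 133 GB in tape 1; 667 GB remain.
Put 112 GB in tape 1; 555 GB remain.
Put 475 GB in tape 1; 80 GB remain.
Put 448 GB in tape 2; 352 GB remain.
Put 561 GB in tape 3; 239 GB remain.
Put 85 GB in tape 3; 154 GB remain.
Put 111 GB in tape 3; 43 GB remain.
Put 215 GB in tape 4; 585 GB remain.
Put 102 GB in tape 4; 483 GB remain.
Put 222 GB in tape 4; 261 GB remain.
Put 66 GB in tape 4; 195 GB remain.
Put 219 GB in tape 5; 581 GB remain.
Put 75 GB in tape 5; 506 GB remain.
5 tapes × 800 GB = 4000 GB; used 2824 GB; unused 1176 GB.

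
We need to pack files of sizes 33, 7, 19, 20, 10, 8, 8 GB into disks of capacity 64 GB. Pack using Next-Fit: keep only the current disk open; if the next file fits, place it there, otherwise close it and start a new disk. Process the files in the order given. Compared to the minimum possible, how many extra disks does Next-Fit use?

Next-Fit: [33,7,19] [20,10,8,8] → 2 disks.
Total size 105 GB; any packing needs at least ⌈105/64⌉ = 2 disks.
So 2 is already optimal.

0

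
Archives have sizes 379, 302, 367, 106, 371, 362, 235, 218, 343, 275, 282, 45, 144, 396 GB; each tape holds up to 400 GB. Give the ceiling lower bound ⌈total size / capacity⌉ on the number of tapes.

10 tapes

Total size = 379 + 302 + 367 + 106 + 371 + 362 + 235 + 218 + 343 + 275 + 282 + 45 + 144 + 396 = 3825 GB.
⌈3825 / 400⌉ = 10.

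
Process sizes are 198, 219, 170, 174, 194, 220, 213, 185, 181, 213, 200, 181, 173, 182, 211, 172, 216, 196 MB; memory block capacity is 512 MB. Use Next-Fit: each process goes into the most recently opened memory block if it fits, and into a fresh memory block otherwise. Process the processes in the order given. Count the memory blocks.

Put 198 MB in memory block 1; 314 MB remain.
Put 219 MB in memory block 1; 95 MB remain.
Put 170 MB in memory block 2; 342 MB remain.
Put 174 MB in memory block 2; 168 MB remain.
Put 194 MB in memory block 3; 318 MB remain.
Put 220 MB in memory block 3; 98 MB remain.
Put 213 MB in memory block 4; 299 MB remain.
Put 185 MB in memory block 4; 114 MB remain.
Put 181 MB in memory block 5; 331 MB remain.
Put 213 MB in memory block 5; 118 MB remain.
Put 200 MB in memory block 6; 312 MB remain.
Put 181 MB in memory block 6; 131 MB remain.
Put 173 MB in memory block 7; 339 MB remain.
Put 182 MB in memory block 7; 157 MB remain.
Put 211 MB in memory block 8; 301 MB remain.
Put 172 MB in memory block 8; 129 MB remain.
Put 216 MB in memory block 9; 296 MB remain.
Put 196 MB in memory block 9; 100 MB remain.
Final memory blocks: [198,219] [170,174] [194,220] [213,185] [181,213] [200,181] [173,182] [211,172] [216,196].

9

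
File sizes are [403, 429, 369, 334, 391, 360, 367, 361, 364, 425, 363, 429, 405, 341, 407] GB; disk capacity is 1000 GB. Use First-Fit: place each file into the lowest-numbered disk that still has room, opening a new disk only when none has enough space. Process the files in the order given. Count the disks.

disk 1: place 403 GB, 597 GB left
disk 1: place 429 GB, 168 GB left
disk 2: place 369 GB, 631 GB left
disk 2: place 334 GB, 297 GB left
disk 3: place 391 GB, 609 GB left
disk 3: place 360 GB, 249 GB left
disk 4: place 367 GB, 633 GB left
disk 4: place 361 GB, 272 GB left
disk 5: place 364 GB, 636 GB left
disk 5: place 425 GB, 211 GB left
disk 6: place 363 GB, 637 GB left
disk 6: place 429 GB, 208 GB left
disk 7: place 405 GB, 595 GB left
disk 7: place 341 GB, 254 GB left
disk 8: place 407 GB, 593 GB left
Final disks: [403,429] [369,334] [391,360] [367,361] [364,425] [363,429] [405,341] [407].

8 disks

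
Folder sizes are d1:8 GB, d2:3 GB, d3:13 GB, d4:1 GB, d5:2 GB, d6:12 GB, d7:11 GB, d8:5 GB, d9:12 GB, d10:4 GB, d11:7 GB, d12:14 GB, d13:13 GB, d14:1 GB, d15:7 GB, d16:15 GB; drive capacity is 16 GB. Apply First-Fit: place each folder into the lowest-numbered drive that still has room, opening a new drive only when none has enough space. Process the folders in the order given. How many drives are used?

drive 1: place d1 (8 GB), 8 GB left
drive 1: place d2 (3 GB), 5 GB left
drive 2: place d3 (13 GB), 3 GB left
drive 1: place d4 (1 GB), 4 GB left
drive 1: place d5 (2 GB), 2 GB left
drive 3: place d6 (12 GB), 4 GB left
drive 4: place d7 (11 GB), 5 GB left
drive 4: place d8 (5 GB), 0 GB left
drive 5: place d9 (12 GB), 4 GB left
drive 3: place d10 (4 GB), 0 GB left
drive 6: place d11 (7 GB), 9 GB left
drive 7: place d12 (14 GB), 2 GB left
drive 8: place d13 (13 GB), 3 GB left
drive 1: place d14 (1 GB), 1 GB left
drive 6: place d15 (7 GB), 2 GB left
drive 9: place d16 (15 GB), 1 GB left

9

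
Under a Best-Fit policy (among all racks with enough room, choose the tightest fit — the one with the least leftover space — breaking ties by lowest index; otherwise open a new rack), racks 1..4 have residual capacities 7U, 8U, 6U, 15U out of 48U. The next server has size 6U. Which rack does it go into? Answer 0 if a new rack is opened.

3

Racks with room: rack 1 (7U), rack 2 (8U), rack 3 (6U), rack 4 (15U).
Tightest fit is rack 3 with 6U free.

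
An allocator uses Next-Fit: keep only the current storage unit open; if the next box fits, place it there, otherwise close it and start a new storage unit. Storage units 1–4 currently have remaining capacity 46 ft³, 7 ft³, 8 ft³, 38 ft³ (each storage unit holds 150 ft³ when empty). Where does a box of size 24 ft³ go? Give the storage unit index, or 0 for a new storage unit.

4

Next-Fit only looks at storage unit 4, which has 38 ft³ free.
24 ft³ fits there.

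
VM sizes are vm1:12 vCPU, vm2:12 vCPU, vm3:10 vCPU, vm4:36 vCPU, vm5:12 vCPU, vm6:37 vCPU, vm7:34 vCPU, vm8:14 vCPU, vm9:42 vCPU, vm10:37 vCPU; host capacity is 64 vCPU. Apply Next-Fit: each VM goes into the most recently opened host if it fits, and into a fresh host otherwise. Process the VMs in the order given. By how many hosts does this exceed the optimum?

Next-Fit: [12,12,10] [36,12] [37] [34,14] [42] [37] → 6 hosts.
5 VMs exceed 32 vCPU (half the capacity), and no two of those can share a host, so at least 5 hosts are needed.
An optimal packing achieves that bound: [42,14] [37,12,12] [37,12,10] [36] [34] → 5 hosts.
Excess: 6 − 5 = 1.

1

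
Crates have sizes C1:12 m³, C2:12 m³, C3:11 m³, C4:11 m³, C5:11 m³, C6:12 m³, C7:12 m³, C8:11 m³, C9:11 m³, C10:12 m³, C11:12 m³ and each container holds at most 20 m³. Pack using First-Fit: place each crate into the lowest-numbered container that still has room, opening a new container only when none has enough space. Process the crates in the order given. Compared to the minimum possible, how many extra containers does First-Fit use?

First-Fit: [12] [12] [11] [11] [11] [12] [12] [11] [11] [12] [12] → 11 containers.
11 crates exceed 10 m³ (half the capacity), and no two of those can share a container, so at least 11 containers are needed.
So 11 is already optimal.

0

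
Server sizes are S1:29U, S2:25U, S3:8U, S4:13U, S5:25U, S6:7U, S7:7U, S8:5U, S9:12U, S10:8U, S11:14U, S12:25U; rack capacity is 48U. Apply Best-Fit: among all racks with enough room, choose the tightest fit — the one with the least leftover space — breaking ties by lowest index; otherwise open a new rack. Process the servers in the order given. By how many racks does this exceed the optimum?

Best-Fit: [29,8,7] [25,13,7] [25,5,12] [8,14,25] → 4 racks.
Total size 178U; any packing needs at least ⌈178/48⌉ = 4 racks.
So 4 is already optimal.

0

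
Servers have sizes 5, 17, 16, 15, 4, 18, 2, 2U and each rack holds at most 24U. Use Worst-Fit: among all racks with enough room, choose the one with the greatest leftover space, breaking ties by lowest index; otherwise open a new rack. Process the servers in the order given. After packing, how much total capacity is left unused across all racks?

rack 1: place 5U, 19U left
rack 1: place 17U, 2U left
rack 2: place 16U, 8U left
rack 3: place 15U, 9U left
rack 3: place 4U, 5U left
rack 4: place 18U, 6U left
rack 2: place 2U, 6U left
rack 2: place 2U, 4U left
4 racks × 24U = 96U; used 79U; unused 17U.

17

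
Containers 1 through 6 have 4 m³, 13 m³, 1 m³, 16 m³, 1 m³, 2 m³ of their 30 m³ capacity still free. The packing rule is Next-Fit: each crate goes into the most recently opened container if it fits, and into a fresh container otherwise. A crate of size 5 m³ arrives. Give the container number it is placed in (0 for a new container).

Next-Fit only looks at container 6, which has 2 m³ free.
5 m³ does not fit, so a new container is opened.

0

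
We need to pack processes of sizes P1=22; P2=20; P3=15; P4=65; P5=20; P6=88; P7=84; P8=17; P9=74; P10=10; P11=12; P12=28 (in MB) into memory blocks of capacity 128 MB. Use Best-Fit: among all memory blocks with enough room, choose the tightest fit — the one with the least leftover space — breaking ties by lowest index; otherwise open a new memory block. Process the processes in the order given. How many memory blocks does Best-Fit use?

4

Put P1 (22 MB) in memory block 1; 106 MB remain.
Put P2 (20 MB) in memory block 1; 86 MB remain.
Put P3 (15 MB) in memory block 1; 71 MB remain.
Put P4 (65 MB) in memory block 1; 6 MB remain.
Put P5 (20 MB) in memory block 2; 108 MB remain.
Put P6 (88 MB) in memory block 2; 20 MB remain.
Put P7 (84 MB) in memory block 3; 44 MB remain.
Put P8 (17 MB) in memory block 2; 3 MB remain.
Put P9 (74 MB) in memory block 4; 54 MB remain.
Put P10 (10 MB) in memory block 3; 34 MB remain.
Put P11 (12 MB) in memory block 3; 22 MB remain.
Put P12 (28 MB) in memory block 4; 26 MB remain.
Final memory blocks: [22,20,15,65] [20,88,17] [84,10,12] [74,28].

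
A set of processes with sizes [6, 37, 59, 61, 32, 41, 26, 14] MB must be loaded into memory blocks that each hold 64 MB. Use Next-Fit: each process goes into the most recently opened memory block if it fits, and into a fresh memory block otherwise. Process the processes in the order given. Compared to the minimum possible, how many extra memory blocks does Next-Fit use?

Next-Fit: [6,37] [59] [61] [32] [41] [26,14] → 6 memory blocks.
Total size 276 MB; any packing needs at least ⌈276/64⌉ = 5 memory blocks.
An optimal packing achieves that bound: [61] [59] [41,14,6] [37,26] [32] → 5 memory blocks.
Excess: 6 − 5 = 1.

1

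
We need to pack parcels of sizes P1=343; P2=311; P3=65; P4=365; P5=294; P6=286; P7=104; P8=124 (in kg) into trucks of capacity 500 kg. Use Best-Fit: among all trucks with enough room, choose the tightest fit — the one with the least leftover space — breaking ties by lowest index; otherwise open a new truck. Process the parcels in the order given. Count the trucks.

truck 1: place P1 (343 kg), 157 kg left
truck 2: place P2 (311 kg), 189 kg left
truck 1: place P3 (65 kg), 92 kg left
truck 3: place P4 (365 kg), 135 kg left
truck 4: place P5 (294 kg), 206 kg left
truck 5: place P6 (286 kg), 214 kg left
truck 3: place P7 (104 kg), 31 kg left
truck 2: place P8 (124 kg), 65 kg left
Final trucks: [343,65] [311,124] [365,104] [294] [286].

5 trucks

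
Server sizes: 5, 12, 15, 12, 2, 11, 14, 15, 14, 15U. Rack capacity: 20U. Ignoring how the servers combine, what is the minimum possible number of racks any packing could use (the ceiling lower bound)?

6

Total size = 5 + 12 + 15 + 12 + 2 + 11 + 14 + 15 + 14 + 15 = 115U.
⌈115 / 20⌉ = 6.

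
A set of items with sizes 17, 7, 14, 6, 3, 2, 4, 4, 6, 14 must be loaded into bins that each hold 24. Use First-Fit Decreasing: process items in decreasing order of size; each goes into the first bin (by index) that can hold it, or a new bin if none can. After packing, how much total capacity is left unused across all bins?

19

Sorted descending: 17, 14, 14, 7, 6, 6, 4, 4, 3, 2.
bin 1: place 17, 7 left
bin 2: place 14, 10 left
bin 3: place 14, 10 left
bin 1: place 7, 0 left
bin 2: place 6, 4 left
bin 3: place 6, 4 left
bin 2: place 4, 0 left
bin 3: place 4, 0 left
bin 4: place 3, 21 left
bin 4: place 2, 19 left
4 bins × 24 = 96; used 77; unused 19.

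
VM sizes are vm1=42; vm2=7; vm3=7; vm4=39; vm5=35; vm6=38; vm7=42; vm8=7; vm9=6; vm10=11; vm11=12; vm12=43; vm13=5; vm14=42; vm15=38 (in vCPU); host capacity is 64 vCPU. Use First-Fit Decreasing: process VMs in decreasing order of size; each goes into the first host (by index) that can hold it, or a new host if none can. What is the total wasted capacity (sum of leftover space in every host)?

138

Sorted descending: 43, 42, 42, 42, 39, 38, 38, 35, 12, 11, 7, 7, 7, 6, 5.
Put 43 vCPU in host 1; 21 vCPU remain.
Put 42 vCPU in host 2; 22 vCPU remain.
Put 42 vCPU in host 3; 22 vCPU remain.
Put 42 vCPU in host 4; 22 vCPU remain.
Put 39 vCPU in host 5; 25 vCPU remain.
Put 38 vCPU in host 6; 26 vCPU remain.
Put 38 vCPU in host 7; 26 vCPU remain.
Put 35 vCPU in host 8; 29 vCPU remain.
Put 12 vCPU in host 1; 9 vCPU remain.
Put 11 vCPU in host 2; 11 vCPU remain.
Put 7 vCPU in host 1; 2 vCPU remain.
Put 7 vCPU in host 2; 4 vCPU remain.
Put 7 vCPU in host 3; 15 vCPU remain.
Put 6 vCPU in host 3; 9 vCPU remain.
Put 5 vCPU in host 3; 4 vCPU remain.
8 hosts × 64 vCPU = 512 vCPU; used 374 vCPU; unused 138 vCPU.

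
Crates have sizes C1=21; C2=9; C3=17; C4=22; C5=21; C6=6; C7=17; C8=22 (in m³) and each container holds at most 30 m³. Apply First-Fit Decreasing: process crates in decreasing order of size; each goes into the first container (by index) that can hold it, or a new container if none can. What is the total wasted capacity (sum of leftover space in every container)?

45

Sorted descending: 22, 22, 21, 21, 17, 17, 9, 6.
Put 22 m³ in container 1; 8 m³ remain.
Put 22 m³ in container 2; 8 m³ remain.
Put 21 m³ in container 3; 9 m³ remain.
Put 21 m³ in container 4; 9 m³ remain.
Put 17 m³ in container 5; 13 m³ remain.
Put 17 m³ in container 6; 13 m³ remain.
Put 9 m³ in container 3; 0 m³ remain.
Put 6 m³ in container 1; 2 m³ remain.
6 containers × 30 m³ = 180 m³; used 135 m³; unused 45 m³.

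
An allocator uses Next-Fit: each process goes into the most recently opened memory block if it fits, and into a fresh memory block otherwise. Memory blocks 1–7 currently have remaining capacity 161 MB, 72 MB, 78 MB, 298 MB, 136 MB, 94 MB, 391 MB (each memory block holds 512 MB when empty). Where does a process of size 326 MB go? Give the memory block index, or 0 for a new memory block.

Next-Fit only looks at memory block 7, which has 391 MB free.
326 MB fits there.

7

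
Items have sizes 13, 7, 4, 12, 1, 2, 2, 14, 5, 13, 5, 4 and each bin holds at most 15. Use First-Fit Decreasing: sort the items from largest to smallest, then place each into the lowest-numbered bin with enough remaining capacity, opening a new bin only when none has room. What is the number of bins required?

6 bins

Sorted descending: 14, 13, 13, 12, 7, 5, 5, 4, 4, 2, 2, 1.
bin 1: place 14, 1 left
bin 2: place 13, 2 left
bin 3: place 13, 2 left
bin 4: place 12, 3 left
bin 5: place 7, 8 left
bin 5: place 5, 3 left
bin 6: place 5, 10 left
bin 6: place 4, 6 left
bin 6: place 4, 2 left
bin 2: place 2, 0 left
bin 3: place 2, 0 left
bin 1: place 1, 0 left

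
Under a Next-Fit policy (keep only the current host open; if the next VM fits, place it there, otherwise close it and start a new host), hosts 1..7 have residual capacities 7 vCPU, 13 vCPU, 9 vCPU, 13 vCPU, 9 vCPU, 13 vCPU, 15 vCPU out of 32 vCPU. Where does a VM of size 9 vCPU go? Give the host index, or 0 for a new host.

7

Next-Fit only looks at host 7, which has 15 vCPU free.
9 vCPU fits there.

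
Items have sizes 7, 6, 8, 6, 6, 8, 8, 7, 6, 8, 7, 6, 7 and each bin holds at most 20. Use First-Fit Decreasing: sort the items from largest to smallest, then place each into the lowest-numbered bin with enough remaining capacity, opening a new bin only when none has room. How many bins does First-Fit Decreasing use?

5 bins

Sorted descending: 8, 8, 8, 8, 7, 7, 7, 7, 6, 6, 6, 6, 6.
bin 1: place 8, 12 left
bin 1: place 8, 4 left
bin 2: place 8, 12 left
bin 2: place 8, 4 left
bin 3: place 7, 13 left
bin 3: place 7, 6 left
bin 4: place 7, 13 left
bin 4: place 7, 6 left
bin 3: place 6, 0 left
bin 4: place 6, 0 left
bin 5: place 6, 14 left
bin 5: place 6, 8 left
bin 5: place 6, 2 left
Final bins: [8,8] [8,8] [7,7,6] [7,7,6] [6,6,6].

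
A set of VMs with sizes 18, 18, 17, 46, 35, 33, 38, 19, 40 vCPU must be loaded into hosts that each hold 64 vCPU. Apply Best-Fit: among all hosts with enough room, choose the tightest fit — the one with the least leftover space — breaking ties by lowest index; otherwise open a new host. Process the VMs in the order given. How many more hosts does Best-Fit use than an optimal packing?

Best-Fit: [18,18,17] [46] [35] [33] [38,19] [40] → 6 hosts.
Total size 264 vCPU; any packing needs at least ⌈264/64⌉ = 5 hosts.
An optimal packing achieves that bound: [46,18] [40,19] [38,18] [35,17] [33] → 5 hosts.
Excess: 6 − 5 = 1.

1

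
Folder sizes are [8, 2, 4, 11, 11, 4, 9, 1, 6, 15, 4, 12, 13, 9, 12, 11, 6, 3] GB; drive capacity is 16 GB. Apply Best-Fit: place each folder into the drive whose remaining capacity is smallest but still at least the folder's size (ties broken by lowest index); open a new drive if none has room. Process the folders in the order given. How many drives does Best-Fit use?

drive 1: place 8 GB, 8 GB left
drive 1: place 2 GB, 6 GB left
drive 1: place 4 GB, 2 GB left
drive 2: place 11 GB, 5 GB left
drive 3: place 11 GB, 5 GB left
drive 2: place 4 GB, 1 GB left
drive 4: place 9 GB, 7 GB left
drive 2: place 1 GB, 0 GB left
drive 4: place 6 GB, 1 GB left
drive 5: place 15 GB, 1 GB left
drive 3: place 4 GB, 1 GB left
drive 6: place 12 GB, 4 GB left
drive 7: place 13 GB, 3 GB left
drive 8: place 9 GB, 7 GB left
drive 9: place 12 GB, 4 GB left
drive 10: place 11 GB, 5 GB left
drive 8: place 6 GB, 1 GB left
drive 7: place 3 GB, 0 GB left
Final drives: [8,2,4] [11,4,1] [11,4] [9,6] [15] [12] [13,3] [9,6] [12] [11].

10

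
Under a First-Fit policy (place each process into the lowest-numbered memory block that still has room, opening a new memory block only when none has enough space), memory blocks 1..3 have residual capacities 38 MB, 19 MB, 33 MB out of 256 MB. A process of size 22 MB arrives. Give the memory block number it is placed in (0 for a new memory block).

1

Memory blocks with room: memory block 1 (38 MB), memory block 3 (33 MB).
The first with room is memory block 1.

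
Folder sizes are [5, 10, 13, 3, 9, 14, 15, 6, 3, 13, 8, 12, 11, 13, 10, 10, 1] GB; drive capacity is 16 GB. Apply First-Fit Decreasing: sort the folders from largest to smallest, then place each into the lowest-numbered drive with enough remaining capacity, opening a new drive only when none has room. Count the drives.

Sorted descending: 15, 14, 13, 13, 13, 12, 11, 10, 10, 10, 9, 8, 6, 5, 3, 3, 1.
drive 1: place 15 GB, 1 GB left
drive 2: place 14 GB, 2 GB left
drive 3: place 13 GB, 3 GB left
drive 4: place 13 GB, 3 GB left
drive 5: place 13 GB, 3 GB left
drive 6: place 12 GB, 4 GB left
drive 7: place 11 GB, 5 GB left
drive 8: place 10 GB, 6 GB left
drive 9: place 10 GB, 6 GB left
drive 10: place 10 GB, 6 GB left
drive 11: place 9 GB, 7 GB left
drive 12: place 8 GB, 8 GB left
drive 8: place 6 GB, 0 GB left
drive 7: place 5 GB, 0 GB left
drive 3: place 3 GB, 0 GB left
drive 4: place 3 GB, 0 GB left
drive 1: place 1 GB, 0 GB left

12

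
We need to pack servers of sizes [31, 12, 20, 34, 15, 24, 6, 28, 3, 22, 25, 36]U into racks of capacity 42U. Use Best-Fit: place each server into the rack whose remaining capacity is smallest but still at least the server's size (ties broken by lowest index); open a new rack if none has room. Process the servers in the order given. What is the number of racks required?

rack 1: place 31U, 11U left
rack 2: place 12U, 30U left
rack 2: place 20U, 10U left
rack 3: place 34U, 8U left
rack 4: place 15U, 27U left
rack 4: place 24U, 3U left
rack 3: place 6U, 2U left
rack 5: place 28U, 14U left
rack 4: place 3U, 0U left
rack 6: place 22U, 20U left
rack 7: place 25U, 17U left
rack 8: place 36U, 6U left
Final racks: [31] [12,20] [34,6] [15,24,3] [28] [22] [25] [36].

8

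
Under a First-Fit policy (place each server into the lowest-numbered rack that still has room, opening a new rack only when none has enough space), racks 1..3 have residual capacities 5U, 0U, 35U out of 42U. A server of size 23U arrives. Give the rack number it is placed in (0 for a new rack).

3

Racks with room: rack 3 (35U).
The first with room is rack 3.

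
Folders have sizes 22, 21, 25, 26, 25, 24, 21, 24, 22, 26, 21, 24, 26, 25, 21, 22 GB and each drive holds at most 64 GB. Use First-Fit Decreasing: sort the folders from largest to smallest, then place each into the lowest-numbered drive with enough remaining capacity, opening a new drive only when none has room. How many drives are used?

Sorted descending: 26, 26, 26, 25, 25, 25, 24, 24, 24, 22, 22, 22, 21, 21, 21, 21.
26 GB → drive 1 (remaining 38 GB)
26 GB → drive 1 (remaining 12 GB)
26 GB → drive 2 (remaining 38 GB)
25 GB → drive 2 (remaining 13 GB)
25 GB → drive 3 (remaining 39 GB)
25 GB → drive 3 (remaining 14 GB)
24 GB → drive 4 (remaining 40 GB)
24 GB → drive 4 (remaining 16 GB)
24 GB → drive 5 (remaining 40 GB)
22 GB → drive 5 (remaining 18 GB)
22 GB → drive 6 (remaining 42 GB)
22 GB → drive 6 (remaining 20 GB)
21 GB → drive 7 (remaining 43 GB)
21 GB → drive 7 (remaining 22 GB)
21 GB → drive 7 (remaining 1 GB)
21 GB → drive 8 (remaining 43 GB)
Final drives: [26,26] [26,25] [25,25] [24,24] [24,22] [22,22] [21,21,21] [21].

8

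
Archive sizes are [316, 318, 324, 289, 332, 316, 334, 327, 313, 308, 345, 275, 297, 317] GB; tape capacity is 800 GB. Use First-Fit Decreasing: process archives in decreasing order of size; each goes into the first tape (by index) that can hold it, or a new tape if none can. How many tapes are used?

Sorted descending: 345, 334, 332, 327, 324, 318, 317, 316, 316, 313, 308, 297, 289, 275.
tape 1: place 345 GB, 455 GB left
tape 1: place 334 GB, 121 GB left
tape 2: place 332 GB, 468 GB left
tape 2: place 327 GB, 141 GB left
tape 3: place 324 GB, 476 GB left
tape 3: place 318 GB, 158 GB left
tape 4: place 317 GB, 483 GB left
tape 4: place 316 GB, 167 GB left
tape 5: place 316 GB, 484 GB left
tape 5: place 313 GB, 171 GB left
tape 6: place 308 GB, 492 GB left
tape 6: place 297 GB, 195 GB left
tape 7: place 289 GB, 511 GB left
tape 7: place 275 GB, 236 GB left
Final tapes: [345,334] [332,327] [324,318] [317,316] [316,313] [308,297] [289,275].

7 tapes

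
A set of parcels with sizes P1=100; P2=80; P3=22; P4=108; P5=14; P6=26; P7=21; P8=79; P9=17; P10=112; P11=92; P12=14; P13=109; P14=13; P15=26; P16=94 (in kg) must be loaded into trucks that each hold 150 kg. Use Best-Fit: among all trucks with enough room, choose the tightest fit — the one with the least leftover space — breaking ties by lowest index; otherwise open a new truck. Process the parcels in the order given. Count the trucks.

P1 (100 kg) → truck 1 (remaining 50 kg)
P2 (80 kg) → truck 2 (remaining 70 kg)
P3 (22 kg) → truck 1 (remaining 28 kg)
P4 (108 kg) → truck 3 (remaining 42 kg)
P5 (14 kg) → truck 1 (remaining 14 kg)
P6 (26 kg) → truck 3 (remaining 16 kg)
P7 (21 kg) → truck 2 (remaining 49 kg)
P8 (79 kg) → truck 4 (remaining 71 kg)
P9 (17 kg) → truck 2 (remaining 32 kg)
P10 (112 kg) → truck 5 (remaining 38 kg)
P11 (92 kg) → truck 6 (remaining 58 kg)
P12 (14 kg) → truck 1 (remaining 0 kg)
P13 (109 kg) → truck 7 (remaining 41 kg)
P14 (13 kg) → truck 3 (remaining 3 kg)
P15 (26 kg) → truck 2 (remaining 6 kg)
P16 (94 kg) → truck 8 (remaining 56 kg)
Final trucks: [100,22,14,14] [80,21,17,26] [108,26,13] [79] [112] [92] [109] [94].

8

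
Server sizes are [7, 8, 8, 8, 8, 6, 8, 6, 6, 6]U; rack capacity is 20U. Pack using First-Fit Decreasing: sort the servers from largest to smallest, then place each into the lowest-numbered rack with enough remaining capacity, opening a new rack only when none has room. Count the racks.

Sorted descending: 8, 8, 8, 8, 8, 7, 6, 6, 6, 6.
rack 1: place 8U, 12U left
rack 1: place 8U, 4U left
rack 2: place 8U, 12U left
rack 2: place 8U, 4U left
rack 3: place 8U, 12U left
rack 3: place 7U, 5U left
rack 4: place 6U, 14U left
rack 4: place 6U, 8U left
rack 4: place 6U, 2U left
rack 5: place 6U, 14U left

5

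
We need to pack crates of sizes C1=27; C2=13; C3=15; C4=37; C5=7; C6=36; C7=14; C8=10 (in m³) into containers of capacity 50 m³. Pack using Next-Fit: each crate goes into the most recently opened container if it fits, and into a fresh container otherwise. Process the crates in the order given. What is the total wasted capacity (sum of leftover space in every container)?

C1 (27 m³) → container 1 (remaining 23 m³)
C2 (13 m³) → container 1 (remaining 10 m³)
C3 (15 m³) → container 2 (remaining 35 m³)
C4 (37 m³) → container 3 (remaining 13 m³)
C5 (7 m³) → container 3 (remaining 6 m³)
C6 (36 m³) → container 4 (remaining 14 m³)
C7 (14 m³) → container 4 (remaining 0 m³)
C8 (10 m³) → container 5 (remaining 40 m³)
5 containers × 50 m³ = 250 m³; used 159 m³; unused 91 m³.

91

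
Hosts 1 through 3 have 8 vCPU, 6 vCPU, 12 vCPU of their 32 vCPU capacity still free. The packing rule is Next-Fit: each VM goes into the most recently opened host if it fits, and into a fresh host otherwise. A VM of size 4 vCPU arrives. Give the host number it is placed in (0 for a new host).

Next-Fit only looks at host 3, which has 12 vCPU free.
4 vCPU fits there.

3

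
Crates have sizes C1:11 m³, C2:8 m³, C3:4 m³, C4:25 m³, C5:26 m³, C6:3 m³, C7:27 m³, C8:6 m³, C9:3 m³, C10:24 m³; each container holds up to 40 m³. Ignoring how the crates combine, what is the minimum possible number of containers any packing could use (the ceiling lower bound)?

Total size = 11 + 8 + 4 + 25 + 26 + 3 + 27 + 6 + 3 + 24 = 137 m³.
⌈137 / 40⌉ = 4.

4 containers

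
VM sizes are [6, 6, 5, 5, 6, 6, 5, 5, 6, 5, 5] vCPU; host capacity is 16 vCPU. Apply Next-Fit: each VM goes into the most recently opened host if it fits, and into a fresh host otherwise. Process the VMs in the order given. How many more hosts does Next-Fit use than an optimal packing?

Next-Fit: [6,6] [5,5,6] [6,5,5] [6,5,5] → 4 hosts.
Total size 60 vCPU; any packing needs at least ⌈60/16⌉ = 4 hosts.
So 4 is already optimal.

0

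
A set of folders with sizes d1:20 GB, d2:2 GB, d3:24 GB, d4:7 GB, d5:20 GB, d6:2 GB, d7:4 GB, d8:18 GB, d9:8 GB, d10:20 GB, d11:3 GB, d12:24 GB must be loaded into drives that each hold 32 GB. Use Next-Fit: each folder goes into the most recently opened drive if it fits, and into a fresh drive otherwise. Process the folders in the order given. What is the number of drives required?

Put d1 (20 GB) in drive 1; 12 GB remain.
Put d2 (2 GB) in drive 1; 10 GB remain.
Put d3 (24 GB) in drive 2; 8 GB remain.
Put d4 (7 GB) in drive 2; 1 GB remain.
Put d5 (20 GB) in drive 3; 12 GB remain.
Put d6 (2 GB) in drive 3; 10 GB remain.
Put d7 (4 GB) in drive 3; 6 GB remain.
Put d8 (18 GB) in drive 4; 14 GB remain.
Put d9 (8 GB) in drive 4; 6 GB remain.
Put d10 (20 GB) in drive 5; 12 GB remain.
Put d11 (3 GB) in drive 5; 9 GB remain.
Put d12 (24 GB) in drive 6; 8 GB remain.
Final drives: [20,2] [24,7] [20,2,4] [18,8] [20,3] [24].

6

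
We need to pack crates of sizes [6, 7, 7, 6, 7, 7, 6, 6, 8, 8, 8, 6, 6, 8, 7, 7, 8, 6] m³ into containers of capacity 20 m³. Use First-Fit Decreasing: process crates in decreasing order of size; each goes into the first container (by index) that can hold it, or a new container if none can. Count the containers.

Sorted descending: 8, 8, 8, 8, 8, 7, 7, 7, 7, 7, 7, 6, 6, 6, 6, 6, 6, 6.
Put 8 m³ in container 1; 12 m³ remain.
Put 8 m³ in container 1; 4 m³ remain.
Put 8 m³ in container 2; 12 m³ remain.
Put 8 m³ in container 2; 4 m³ remain.
Put 8 m³ in container 3; 12 m³ remain.
Put 7 m³ in container 3; 5 m³ remain.
Put 7 m³ in container 4; 13 m³ remain.
Put 7 m³ in container 4; 6 m³ remain.
Put 7 m³ in container 5; 13 m³ remain.
Put 7 m³ in container 5; 6 m³ remain.
Put 7 m³ in container 6; 13 m³ remain.
Put 6 m³ in container 4; 0 m³ remain.
Put 6 m³ in container 5; 0 m³ remain.
Put 6 m³ in container 6; 7 m³ remain.
Put 6 m³ in container 6; 1 m³ remain.
Put 6 m³ in container 7; 14 m³ remain.
Put 6 m³ in container 7; 8 m³ remain.
Put 6 m³ in container 7; 2 m³ remain.

7 containers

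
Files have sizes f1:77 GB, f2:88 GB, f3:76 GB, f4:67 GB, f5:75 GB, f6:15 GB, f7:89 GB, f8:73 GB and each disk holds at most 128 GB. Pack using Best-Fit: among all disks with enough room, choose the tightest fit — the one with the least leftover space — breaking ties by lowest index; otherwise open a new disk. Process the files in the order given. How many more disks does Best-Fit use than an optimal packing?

Best-Fit: [77] [88,15] [76] [67] [75] [89] [73] → 7 disks.
7 files exceed 64 GB (half the capacity), and no two of those can share a disk, so at least 7 disks are needed.
So 7 is already optimal.

0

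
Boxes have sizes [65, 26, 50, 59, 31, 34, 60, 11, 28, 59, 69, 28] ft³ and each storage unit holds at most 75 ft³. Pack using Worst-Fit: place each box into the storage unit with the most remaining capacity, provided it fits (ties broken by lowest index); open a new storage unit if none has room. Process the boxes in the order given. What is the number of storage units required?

9 storage units

65 ft³ → storage unit 1 (remaining 10 ft³)
26 ft³ → storage unit 2 (remaining 49 ft³)
50 ft³ → storage unit 3 (remaining 25 ft³)
59 ft³ → storage unit 4 (remaining 16 ft³)
31 ft³ → storage unit 2 (remaining 18 ft³)
34 ft³ → storage unit 5 (remaining 41 ft³)
60 ft³ → storage unit 6 (remaining 15 ft³)
11 ft³ → storage unit 5 (remaining 30 ft³)
28 ft³ → storage unit 5 (remaining 2 ft³)
59 ft³ → storage unit 7 (remaining 16 ft³)
69 ft³ → storage unit 8 (remaining 6 ft³)
28 ft³ → storage unit 9 (remaining 47 ft³)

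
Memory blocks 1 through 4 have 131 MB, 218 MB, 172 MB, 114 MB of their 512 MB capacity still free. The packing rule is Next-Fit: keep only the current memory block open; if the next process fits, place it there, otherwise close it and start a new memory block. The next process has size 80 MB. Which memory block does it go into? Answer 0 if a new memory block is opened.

Next-Fit only looks at memory block 4, which has 114 MB free.
80 MB fits there.

4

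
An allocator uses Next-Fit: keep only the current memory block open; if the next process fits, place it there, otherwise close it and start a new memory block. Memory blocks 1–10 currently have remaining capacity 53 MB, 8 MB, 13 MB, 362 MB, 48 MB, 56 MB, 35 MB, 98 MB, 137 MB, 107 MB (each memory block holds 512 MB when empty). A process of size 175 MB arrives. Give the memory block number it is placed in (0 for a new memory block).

Next-Fit only looks at memory block 10, which has 107 MB free.
175 MB does not fit, so a new memory block is opened.

0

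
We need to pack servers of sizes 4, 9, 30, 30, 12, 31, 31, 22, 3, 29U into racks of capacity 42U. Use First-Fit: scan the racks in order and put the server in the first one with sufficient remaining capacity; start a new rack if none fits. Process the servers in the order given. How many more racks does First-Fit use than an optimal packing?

1

First-Fit: [4,9,12,3] [30] [30] [31] [31] [22] [29] → 7 racks.
6 servers exceed 21U (half the capacity), and no two of those can share a rack, so at least 6 racks are needed.
An optimal packing achieves that bound: [31,9] [31,4,3] [30,12] [30] [29] [22] → 6 racks.
Excess: 7 − 6 = 1.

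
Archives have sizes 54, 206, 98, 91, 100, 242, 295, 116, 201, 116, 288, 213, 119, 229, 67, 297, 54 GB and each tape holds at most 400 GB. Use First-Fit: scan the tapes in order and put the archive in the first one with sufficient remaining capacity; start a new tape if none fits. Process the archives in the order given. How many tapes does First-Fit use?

tape 1: place 54 GB, 346 GB left
tape 1: place 206 GB, 140 GB left
tape 1: place 98 GB, 42 GB left
tape 2: place 91 GB, 309 GB left
tape 2: place 100 GB, 209 GB left
tape 3: place 242 GB, 158 GB left
tape 4: place 295 GB, 105 GB left
tape 2: place 116 GB, 93 GB left
tape 5: place 201 GB, 199 GB left
tape 3: place 116 GB, 42 GB left
tape 6: place 288 GB, 112 GB left
tape 7: place 213 GB, 187 GB left
tape 5: place 119 GB, 80 GB left
tape 8: place 229 GB, 171 GB left
tape 2: place 67 GB, 26 GB left
tape 9: place 297 GB, 103 GB left
tape 4: place 54 GB, 51 GB left
Final tapes: [54,206,98] [91,100,116,67] [242,116] [295,54] [201,119] [288] [213] [229] [297].

9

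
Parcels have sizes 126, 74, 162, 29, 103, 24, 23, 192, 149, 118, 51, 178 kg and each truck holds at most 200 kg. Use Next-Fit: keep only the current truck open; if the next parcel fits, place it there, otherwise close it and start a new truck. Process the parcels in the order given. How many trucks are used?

7 trucks

126 kg → truck 1 (remaining 74 kg)
74 kg → truck 1 (remaining 0 kg)
162 kg → truck 2 (remaining 38 kg)
29 kg → truck 2 (remaining 9 kg)
103 kg → truck 3 (remaining 97 kg)
24 kg → truck 3 (remaining 73 kg)
23 kg → truck 3 (remaining 50 kg)
192 kg → truck 4 (remaining 8 kg)
149 kg → truck 5 (remaining 51 kg)
118 kg → truck 6 (remaining 82 kg)
51 kg → truck 6 (remaining 31 kg)
178 kg → truck 7 (remaining 22 kg)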